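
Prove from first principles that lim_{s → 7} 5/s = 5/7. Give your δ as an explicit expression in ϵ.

δ = min(7/2, (49/10)ϵ)

Fix ϵ > 0. We seek δ > 0 such that 0 < |s − 7| < δ implies |5/s − (5/7)| < ϵ.
|5/s − (5/7)| = 5·|7 − s|/(7·|s|) = 5|s − 7|/(7|s|).
Require δ ≤ 7/2 so that |s| > 7 − 7/2 = 7/2, hence 7|s| > 49/2.
Then |5/s − (5/7)| < 5|s − 7|/(49/2), which is < ϵ when |s − 7| < (49/10)ϵ.
Take δ = min(7/2, (49/10)ϵ). Then 0 < |s − 7| < δ gives both |s − 7| < 7/2 and |s − 7| < (49/10)ϵ, so |5/s − (5/7)| < ϵ.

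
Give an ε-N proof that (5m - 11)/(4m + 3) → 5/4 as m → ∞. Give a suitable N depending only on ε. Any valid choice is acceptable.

N = (59/16)/ε

Fix ε > 0. For m ≥ 1, |(5m - 11)/(4m + 3) − (5/4)| = |-59|/(4(4m + 3)) = 59/(4(4m + 3)).
Since 4m + 3 ≥ 4m for m ≥ 1, this is ≤ 59/(4·4m) = (59/16)/m.
So |(5m - 11)/(4m + 3) − (5/4)| < ε whenever m > (59/16)/ε.
Take N = (59/16)/ε. If m > N then |(5m - 11)/(4m + 3) − (5/4)| ≤ (59/16)/m < ε.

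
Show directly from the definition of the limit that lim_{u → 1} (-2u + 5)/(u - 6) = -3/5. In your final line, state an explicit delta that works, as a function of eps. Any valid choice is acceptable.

delta = min(5/2, (25/14)eps)

Let eps > 0 be given. We want delta > 0 with 0 < |u − 1| < delta ⇒ |(-2u + 5)/(u - 6) + 3/5| < eps.
Combining over a common denominator, (-2u + 5)/(u - 6) + 3/5 = [(-2u + 5)·(-5) − 3·(u - 6)] / [(-5)·(u - 6)] = 7(u − 1) / ((-5)(u - 6)).
So |(-2u + 5)/(u - 6) + 3/5| = 7|u − 1| / (5·|u − 6|).
Require delta ≤ 5/2, so |u − 6| ≥ |-5| − |u − 1| > 5 − 5/2 = 5/2.
Hence |(-2u + 5)/(u - 6) + 3/5| < 7|u − 1|/(5·(5/2)) = (14/25)|u − 1|, which is < eps once |u − 1| < (25/14)eps.
Take delta = min(5/2, (25/14)eps). Then 0 < |u − 1| < delta forces both bounds, so |(-2u + 5)/(u - 6) + 3/5| < eps.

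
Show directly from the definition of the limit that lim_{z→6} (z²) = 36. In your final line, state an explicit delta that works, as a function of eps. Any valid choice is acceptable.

Let eps > 0 be given. We seek delta > 0 with 0 < |z − 6| < delta ⇒ |z² − 36| < eps.
Factor: z² − 36 = (z − 6)(z + 6), so |z² − 36| = |z − 6|·|z + 6|.
Restrict delta ≤ 1. Then |z − 6| < 1 gives |z| < 7, so by the triangle inequality |z + 6| ≤ 7 + 6 = 13.
Hence |z² − 36| ≤ 13|z − 6|, which is < eps once |z − 6| < eps/13.
Take delta = min(1, eps/13). If 0 < |z − 6| < delta then both bounds hold and |z² − 36| ≤ 13|z − 6| < 13·(eps/13) = eps.

delta = min(1, eps/13)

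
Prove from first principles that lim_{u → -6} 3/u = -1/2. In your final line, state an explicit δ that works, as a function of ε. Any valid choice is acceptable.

δ = min(3, 6ε)

Let ε > 0. We seek δ > 0 such that 0 < |u + 6| < δ implies |3/u + 1/2| < ε.
|3/u + 1/2| = 3·|-6 − u|/(6·|u|) = 3|u + 6|/(6|u|).
Require δ ≤ 3 so that |u| > 6 − 3 = 3, hence 6|u| > 18.
Then |3/u + 1/2| < 3|u + 6|/18, which is < ε when |u + 6| < 6ε.
Take δ = min(3, 6ε). Then 0 < |u + 6| < δ gives both |u + 6| < 3 and |u + 6| < 6ε, so |3/u + 1/2| < ε.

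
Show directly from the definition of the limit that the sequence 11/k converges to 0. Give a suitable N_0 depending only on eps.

N_0 = 11/eps

Fix eps > 0. For k ≥ 1, |11/k − 0| = 11/(k) ≤ 11/k.
We need 11/k < eps, i.e. k > 11/eps.
Take N_0 = 11/eps. If k > N_0 then |11/k| ≤ 11/k < eps.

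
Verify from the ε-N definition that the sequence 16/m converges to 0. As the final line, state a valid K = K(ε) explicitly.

Suppose ε > 0. For m ≥ 1, |16/m − 0| = 16/(m) ≤ 16/m.
We need 16/m < ε, i.e. m > 16/ε.
Take K = 16/ε. If m > K then |16/m| ≤ 16/m < ε.

K = 16/ε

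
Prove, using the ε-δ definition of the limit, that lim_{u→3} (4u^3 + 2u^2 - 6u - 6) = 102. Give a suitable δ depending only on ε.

δ = min(1, ε/156)

Let ε > 0. We want δ > 0 such that 0 < |u − 3| < δ implies |(4u^3 + 2u^2 - 6u - 6) − 102| < ε.
(4u^3 + 2u^2 - 6u - 6) − 102 = 4u^3 + 2u^2 - 6u - 108 = (u − 3)(4u^2 + 14u + 36).
So |(4u^3 + 2u^2 - 6u - 6) − 102| = |u − 3|·|4u^2 + 14u + 36|.
Assume first that |u − 3| < 1, so |u| < 4. Then |4u^2 + 14u + 36| ≤ 4·4^2 + 14·4 + 36 = 156.
Hence |(4u^3 + 2u^2 - 6u - 6) − 102| ≤ 156|u − 3| < ε provided |u − 3| < ε/156.
Choosing δ = min(1, ε/156) ensures both conditions, hence |(4u^3 + 2u^2 - 6u - 6) − 102| < ε.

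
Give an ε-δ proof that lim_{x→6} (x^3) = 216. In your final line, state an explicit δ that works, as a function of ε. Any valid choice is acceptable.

δ = min(1, ε/127)

Suppose ε > 0. We seek δ > 0 with 0 < |x − 6| < δ ⇒ |x^3 − 216| < ε.
Factor: x^3 − 216 = (x − 6)(x^2 + 6x + 36), so |x^3 − 216| = |x − 6|·|x^2 + 6x + 36|.
Impose δ ≤ 1 so that |x| < 7; then |x^2 + 6x + 36| ≤ 127.
Hence |x^3 − 216| ≤ 127|x − 6|, which is < ε once |x − 6| < ε/127.
Take δ = min(1, ε/127). If 0 < |x − 6| < δ then both bounds hold and |x^3 − 216| ≤ 127|x − 6| < 127·(ε/127) = ε.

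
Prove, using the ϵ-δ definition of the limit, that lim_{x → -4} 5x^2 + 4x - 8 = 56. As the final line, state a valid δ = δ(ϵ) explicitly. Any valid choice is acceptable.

δ = min(2, ϵ/46)

Let ϵ > 0 be given. We want δ > 0 such that 0 < |x + 4| < δ implies |(5x^2 + 4x - 8) − 56| < ϵ.
(5x^2 + 4x - 8) − 56 = 5x^2 + 4x - 64 = (x + 4)(5x - 16).
So |(5x^2 + 4x - 8) − 56| = |x + 4|·|5x - 16|.
Assume first that |x + 4| < 2, so |x| < 6. Then |5x - 16| ≤ 5·6 + 16 = 46.
Hence |(5x^2 + 4x - 8) − 56| ≤ 46|x + 4| < ϵ provided |x + 4| < ϵ/46.
Take δ = min(2, ϵ/46). Then 0 < |x + 4| < δ gives both |x + 4| < 2 and |x + 4| < ϵ/46, so |(5x^2 + 4x - 8) − 56| < ϵ.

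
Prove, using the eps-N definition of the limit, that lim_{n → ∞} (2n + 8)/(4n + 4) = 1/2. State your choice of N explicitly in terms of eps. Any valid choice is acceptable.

N = (3/2)/eps

Fix eps > 0. For n ≥ 1, |(2n + 8)/(4n + 4) − (1/2)| = |24|/(4(4n + 4)) = 24/(4(4n + 4)).
Since 4n + 4 ≥ 4n for n ≥ 1, this is ≤ 24/(4·4n) = (3/2)/n.
So |(2n + 8)/(4n + 4) − (1/2)| < eps whenever n > (3/2)/eps.
Take N = (3/2)/eps. If n > N then |(2n + 8)/(4n + 4) − (1/2)| ≤ (3/2)/n < eps.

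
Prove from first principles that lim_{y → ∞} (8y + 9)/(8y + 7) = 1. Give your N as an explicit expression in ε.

Suppose ε > 0. We seek N > 0 such that y > N implies |(8y + 9)/(8y + 7) − 1| < ε.
(8y + 9)/(8y + 7) − 1 = (8(8y + 9) − 8(8y + 7)) / (8(8y + 7)) = 16/(8(8y + 7)).
For y > 0 we have 8y + 7 > 8y, so |(8y + 9)/(8y + 7) − 1| = 16/(8(8y + 7)) < 16/(8·8y) = (1/4)/y.
Thus |(8y + 9)/(8y + 7) − 1| < ε whenever y > (1/4)/ε.
Take N = (1/4)/ε. If y > N then |(8y + 9)/(8y + 7) − 1| < (1/4)/y < ε.

N = (1/4)/ε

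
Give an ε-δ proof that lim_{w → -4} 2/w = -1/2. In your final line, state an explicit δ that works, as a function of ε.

δ = min(2, 4ε)

Let ε > 0 be given. We seek δ > 0 such that 0 < |w + 4| < δ implies |2/w + 1/2| < ε.
|2/w + 1/2| = 2·|-4 − w|/(4·|w|) = 2|w + 4|/(4|w|).
Require δ ≤ 2 so that |w| > 4 − 2 = 2, hence 4|w| > 8.
Then |2/w + 1/2| < 2|w + 4|/8, which is < ε when |w + 4| < 4ε.
Take δ = min(2, 4ε). Then 0 < |w + 4| < δ gives both |w + 4| < 2 and |w + 4| < 4ε, so |2/w + 1/2| < ε.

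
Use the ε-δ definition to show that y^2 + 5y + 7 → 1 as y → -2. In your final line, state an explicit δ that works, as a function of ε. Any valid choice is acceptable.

δ = min(2, ε/7)

Suppose ε > 0. We want δ > 0 such that 0 < |y + 2| < δ implies |(y^2 + 5y + 7) − 1| < ε.
(y^2 + 5y + 7) − 1 = y^2 + 5y + 6 = (y + 2)(y + 3).
So |(y^2 + 5y + 7) − 1| = |y + 2|·|y + 3|.
Assume first that |y + 2| < 2, so |y| < 4. Then |y + 3| ≤ 4 + 3 = 7.
Hence |(y^2 + 5y + 7) − 1| ≤ 7|y + 2| < ε provided |y + 2| < ε/7.
Choosing δ = min(2, ε/7) ensures both conditions, hence |(y^2 + 5y + 7) − 1| < ε.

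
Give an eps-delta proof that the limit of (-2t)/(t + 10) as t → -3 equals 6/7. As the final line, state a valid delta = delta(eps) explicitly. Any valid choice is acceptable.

Let eps > 0. We want delta > 0 with 0 < |t + 3| < delta ⇒ |(-2t)/(t + 10) − (6/7)| < eps.
Combining over a common denominator, (-2t)/(t + 10) − (6/7) = [(-2t)·7 − 6·(t + 10)] / [7·(t + 10)] = -20(t + 3) / (7(t + 10)).
So |(-2t)/(t + 10) − (6/7)| = 20|t + 3| / (7·|t + 10|).
Require delta ≤ 7/2, so |t + 10| ≥ |7| − |t + 3| > 7 − 7/2 = 7/2.
Hence |(-2t)/(t + 10) − (6/7)| < 20|t + 3|/(7·(7/2)) = (40/49)|t + 3|, which is < eps once |t + 3| < (49/40)eps.
Take delta = min(7/2, (49/40)eps). Then 0 < |t + 3| < delta forces both bounds, so |(-2t)/(t + 10) − (6/7)| < eps.

delta = min(7/2, (49/40)eps)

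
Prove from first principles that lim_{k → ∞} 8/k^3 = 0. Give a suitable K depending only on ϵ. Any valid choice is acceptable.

Let ϵ > 0. For k ≥ 1, |8/k^3 − 0| = 8/k^3.
8/k^3 < ϵ ⇔ k^3 > 8/ϵ ⇔ k > (8/ϵ)^{1/3}.
Take K = (8/ϵ)^{1/3}. Then k > K implies 8/k^3 < ϵ.

K = (8/ϵ)^{1/3}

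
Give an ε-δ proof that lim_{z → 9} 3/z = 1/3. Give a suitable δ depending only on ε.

δ = min(9/2, (27/2)ε)

Fix ε > 0. We seek δ > 0 such that 0 < |z − 9| < δ implies |3/z − (1/3)| < ε.
|3/z − (1/3)| = 3·|9 − z|/(9·|z|) = 3|z − 9|/(9|z|).
Restrict δ ≤ 9/2. Then |z − 9| < 9/2 gives |z| > 9/2, so 9|z| > 81/2.
Then |3/z − (1/3)| < 3|z − 9|/(81/2), which is < ε when |z − 9| < (27/2)ε.
Take δ = min(9/2, (27/2)ε). Then 0 < |z − 9| < δ gives both |z − 9| < 9/2 and |z − 9| < (27/2)ε, so |3/z − (1/3)| < ε.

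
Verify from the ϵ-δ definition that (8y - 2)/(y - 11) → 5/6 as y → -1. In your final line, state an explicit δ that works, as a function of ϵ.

δ = min(6, (36/43)ϵ)

Let ϵ > 0 be given. We want δ > 0 with 0 < |y + 1| < δ ⇒ |(8y - 2)/(y - 11) − (5/6)| < ϵ.
Combining over a common denominator, (8y - 2)/(y - 11) − (5/6) = [(8y - 2)·(-12) − (-10)·(y - 11)] / [(-12)·(y - 11)] = -86(y + 1) / ((-12)(y - 11)).
So |(8y - 2)/(y - 11) − (5/6)| = 86|y + 1| / (12·|y − 11|).
Require δ ≤ 6, so |y − 11| ≥ |-12| − |y + 1| > 12 − 6 = 6.
Hence |(8y - 2)/(y - 11) − (5/6)| < 86|y + 1|/(12·6) = (43/36)|y + 1|, which is < ϵ once |y + 1| < (36/43)ϵ.
Take δ = min(6, (36/43)ϵ). Then 0 < |y + 1| < δ forces both bounds, so |(8y - 2)/(y - 11) − (5/6)| < ϵ.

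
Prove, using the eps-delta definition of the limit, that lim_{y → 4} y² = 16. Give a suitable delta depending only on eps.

delta = min(1, eps/9)

Fix eps > 0. We seek delta > 0 with 0 < |y − 4| < delta ⇒ |y² − 16| < eps.
Factor: y² − 16 = (y − 4)(y + 4), so |y² − 16| = |y − 4|·|y + 4|.
Restrict delta ≤ 1. Then |y − 4| < 1 gives |y| < 5, so by the triangle inequality |y + 4| ≤ 5 + 4 = 9.
Hence |y² − 16| ≤ 9|y − 4|, which is < eps once |y − 4| < eps/9.
Take delta = min(1, eps/9). If 0 < |y − 4| < delta then both bounds hold and |y² − 16| ≤ 9|y − 4| < 9·(eps/9) = eps.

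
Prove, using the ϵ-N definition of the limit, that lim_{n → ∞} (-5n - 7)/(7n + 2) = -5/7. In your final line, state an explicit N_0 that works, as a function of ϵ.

Suppose ϵ > 0. For n ≥ 1, |(-5n - 7)/(7n + 2) + 5/7| = |-39|/(7(7n + 2)) = 39/(7(7n + 2)).
Since 7n + 2 ≥ 7n for n ≥ 1, this is ≤ 39/(7·7n) = (39/49)/n.
So |(-5n - 7)/(7n + 2) + 5/7| < ϵ whenever n > (39/49)/ϵ.
Take N_0 = (39/49)/ϵ. If n > N_0 then |(-5n - 7)/(7n + 2) + 5/7| ≤ (39/49)/n < ϵ.

N_0 = (39/49)/ϵ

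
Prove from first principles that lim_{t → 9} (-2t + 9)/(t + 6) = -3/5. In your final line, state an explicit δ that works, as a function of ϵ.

Let ϵ > 0 be given. We want δ > 0 with 0 < |t − 9| < δ ⇒ |(-2t + 9)/(t + 6) + 3/5| < ϵ.
Combining over a common denominator, (-2t + 9)/(t + 6) + 3/5 = [(-2t + 9)·15 − (-9)·(t + 6)] / [15·(t + 6)] = -21(t − 9) / (15(t + 6)).
So |(-2t + 9)/(t + 6) + 3/5| = 21|t − 9| / (15·|t + 6|).
Restrict δ ≤ 15/2. Then |t − 9| < 15/2 gives |t + 6| = |(t − 9) + 15| ≥ 15 − 15/2 = 15/2.
Hence |(-2t + 9)/(t + 6) + 3/5| < 21|t − 9|/(15·(15/2)) = (14/75)|t − 9|, which is < ϵ once |t − 9| < (75/14)ϵ.
Take δ = min(15/2, (75/14)ϵ). Then 0 < |t − 9| < δ forces both bounds, so |(-2t + 9)/(t + 6) + 3/5| < ϵ.

δ = min(15/2, (75/14)ϵ)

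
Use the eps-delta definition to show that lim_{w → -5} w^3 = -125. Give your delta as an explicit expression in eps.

delta = min(1, eps/91)

Fix eps > 0. We seek delta > 0 with 0 < |w + 5| < delta ⇒ |w^3 + 125| < eps.
Factor: w^3 + 125 = (w + 5)(w^2 - 5w + 25), so |w^3 + 125| = |w + 5|·|w^2 - 5w + 25|.
Impose delta ≤ 1 so that |w| < 6; then |w^2 - 5w + 25| ≤ 91.
Hence |w^3 + 125| ≤ 91|w + 5|, which is < eps once |w + 5| < eps/91.
Take delta = min(1, eps/91). If 0 < |w + 5| < delta then both bounds hold and |w^3 + 125| ≤ 91|w + 5| < 91·(eps/91) = eps.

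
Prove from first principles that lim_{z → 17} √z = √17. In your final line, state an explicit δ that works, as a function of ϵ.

Let ϵ > 0. We want δ > 0 such that 0 < |z − 17| < δ implies |√z − √17| < ϵ.
Multiplying by the conjugate, |√z − √17| = |z − 17|/(√z + √17).
Restrict δ ≤ 17 so that |z − 17| < 17 forces z > 0, and then √z + √17 > √17.
Hence |√z − √17| < |z − 17|/√17, which is < ϵ once |z − 17| < √17·ϵ.
Take δ = min(17, √17·ϵ). If 0 < |z − 17| < δ then z > 0 and |√z − √17| < |z − 17|/√17 < ϵ.

δ = min(17, √17·ϵ)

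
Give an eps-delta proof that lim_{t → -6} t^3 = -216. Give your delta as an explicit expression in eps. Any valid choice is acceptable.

delta = min(1, eps/127)

Let eps > 0 be given. We seek delta > 0 with 0 < |t + 6| < delta ⇒ |t^3 + 216| < eps.
Factor: t^3 + 216 = (t + 6)(t^2 - 6t + 36), so |t^3 + 216| = |t + 6|·|t^2 - 6t + 36|.
Restrict delta ≤ 1. Then |t + 6| < 1 gives |t| < 7, so by the triangle inequality |t^2 - 6t + 36| ≤ 7^2 + 6·7 + 36 = 127.
Hence |t^3 + 216| ≤ 127|t + 6|, which is < eps once |t + 6| < eps/127.
Take delta = min(1, eps/127). If 0 < |t + 6| < delta then both bounds hold and |t^3 + 216| ≤ 127|t + 6| < 127·(eps/127) = eps.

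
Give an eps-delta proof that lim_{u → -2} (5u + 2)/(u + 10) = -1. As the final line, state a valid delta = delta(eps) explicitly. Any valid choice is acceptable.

delta = min(4, (2/3)eps)

Fix eps > 0. We want delta > 0 with 0 < |u + 2| < delta ⇒ |(5u + 2)/(u + 10) + 1| < eps.
Combining over a common denominator, (5u + 2)/(u + 10) + 1 = [(5u + 2)·8 − (-8)·(u + 10)] / [8·(u + 10)] = 48(u + 2) / (8(u + 10)).
So |(5u + 2)/(u + 10) + 1| = 48|u + 2| / (8·|u + 10|).
Require delta ≤ 4, so |u + 10| ≥ |8| − |u + 2| > 8 − 4 = 4.
Hence |(5u + 2)/(u + 10) + 1| < 48|u + 2|/(8·4) = (3/2)|u + 2|, which is < eps once |u + 2| < (2/3)eps.
Take delta = min(4, (2/3)eps). Then 0 < |u + 2| < delta forces both bounds, so |(5u + 2)/(u + 10) + 1| < eps.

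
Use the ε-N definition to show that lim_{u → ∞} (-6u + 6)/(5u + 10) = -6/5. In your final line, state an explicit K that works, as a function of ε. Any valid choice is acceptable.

K = (18/5)/ε

Suppose ε > 0. We seek K > 0 such that u > K implies |(-6u + 6)/(5u + 10) + 6/5| < ε.
(-6u + 6)/(5u + 10) + 6/5 = (5(-6u + 6) − (-6)(5u + 10)) / (5(5u + 10)) = 90/(5(5u + 10)).
For u > 0 we have 5u + 10 > 5u, so |(-6u + 6)/(5u + 10) + 6/5| = 90/(5(5u + 10)) < 90/(5·5u) = (18/5)/u.
Thus |(-6u + 6)/(5u + 10) + 6/5| < ε whenever u > (18/5)/ε.
Take K = (18/5)/ε. If u > K then |(-6u + 6)/(5u + 10) + 6/5| < (18/5)/u < ε.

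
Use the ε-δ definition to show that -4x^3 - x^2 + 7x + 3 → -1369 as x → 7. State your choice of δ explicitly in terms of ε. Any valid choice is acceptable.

Suppose ε > 0. We want δ > 0 such that 0 < |x − 7| < δ implies |(-4x^3 - x^2 + 7x + 3) + 1369| < ε.
(-4x^3 - x^2 + 7x + 3) + 1369 = -4x^3 - x^2 + 7x + 1372 = (x − 7)(-4x^2 - 29x - 196).
So |(-4x^3 - x^2 + 7x + 3) + 1369| = |x − 7|·|-4x^2 - 29x - 196|.
Require δ ≤ 1. Then |x − 7| < 1 gives |x| < 8, and by the triangle inequality |-4x^2 - 29x - 196| ≤ 4·8^2 + 29·8 + 196 = 684.
Hence |(-4x^3 - x^2 + 7x + 3) + 1369| ≤ 684|x − 7| < ε provided |x − 7| < ε/684.
Choosing δ = min(1, ε/684) ensures both conditions, hence |(-4x^3 - x^2 + 7x + 3) + 1369| < ε.

δ = min(1, ε/684)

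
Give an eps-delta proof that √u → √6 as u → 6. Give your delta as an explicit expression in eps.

Suppose eps > 0. We want delta > 0 such that 0 < |u − 6| < delta implies |√u − √6| < eps.
Rationalise: √u − √6 = (u − 6)/(√u + √6), so |√u − √6| = |u − 6|/(√u + √6).
Restrict delta ≤ 6 so that |u − 6| < 6 forces u > 0, and then √u + √6 > √6.
Hence |√u − √6| < |u − 6|/√6, which is < eps once |u − 6| < √6·eps.
Take delta = min(6, √6·eps). If 0 < |u − 6| < delta then u > 0 and |√u − √6| < |u − 6|/√6 < eps.

delta = min(6, √6·eps)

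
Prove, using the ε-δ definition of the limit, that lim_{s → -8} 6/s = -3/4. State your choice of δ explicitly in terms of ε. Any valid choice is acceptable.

δ = min(4, (16/3)ε)

Let ε > 0. We seek δ > 0 such that 0 < |s + 8| < δ implies |6/s + 3/4| < ε.
|6/s + 3/4| = 6·|-8 − s|/(8·|s|) = 6|s + 8|/(8|s|).
Restrict δ ≤ 4. Then |s + 8| < 4 gives |s| > 4, so 8|s| > 32.
Then |6/s + 3/4| < 6|s + 8|/32, which is < ε when |s + 8| < (16/3)ε.
Take δ = min(4, (16/3)ε). Then 0 < |s + 8| < δ gives both |s + 8| < 4 and |s + 8| < (16/3)ε, so |6/s + 3/4| < ε.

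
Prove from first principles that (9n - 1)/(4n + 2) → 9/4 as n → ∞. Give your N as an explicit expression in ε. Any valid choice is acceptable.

Let ε > 0 be given. For n ≥ 1, |(9n - 1)/(4n + 2) − (9/4)| = |-22|/(4(4n + 2)) = 22/(4(4n + 2)).
Since 4n + 2 ≥ 4n for n ≥ 1, this is ≤ 22/(4·4n) = (11/8)/n.
So |(9n - 1)/(4n + 2) − (9/4)| < ε whenever n > (11/8)/ε.
Take N = (11/8)/ε. If n > N then |(9n - 1)/(4n + 2) − (9/4)| ≤ (11/8)/n < ε.

N = (11/8)/ε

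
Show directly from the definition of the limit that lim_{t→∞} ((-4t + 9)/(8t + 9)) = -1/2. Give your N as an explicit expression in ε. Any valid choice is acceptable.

Suppose ε > 0. We seek N > 0 such that t > N implies |(-4t + 9)/(8t + 9) + 1/2| < ε.
(-4t + 9)/(8t + 9) + 1/2 = (8(-4t + 9) − (-4)(8t + 9)) / (8(8t + 9)) = 108/(8(8t + 9)).
For t > 0 we have 8t + 9 > 8t, so |(-4t + 9)/(8t + 9) + 1/2| = 108/(8(8t + 9)) < 108/(8·8t) = (27/16)/t.
Thus |(-4t + 9)/(8t + 9) + 1/2| < ε whenever t > (27/16)/ε.
Take N = (27/16)/ε. If t > N then |(-4t + 9)/(8t + 9) + 1/2| < (27/16)/t < ε.

N = (27/16)/ε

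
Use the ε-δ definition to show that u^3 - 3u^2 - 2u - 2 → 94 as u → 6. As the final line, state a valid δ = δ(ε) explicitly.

δ = min(1, ε/86)

Let ε > 0 be given. We want δ > 0 such that 0 < |u − 6| < δ implies |(u^3 - 3u^2 - 2u - 2) − 94| < ε.
(u^3 - 3u^2 - 2u - 2) − 94 = u^3 - 3u^2 - 2u - 96 = (u − 6)(u^2 + 3u + 16).
So |(u^3 - 3u^2 - 2u - 2) − 94| = |u − 6|·|u^2 + 3u + 16|.
Require δ ≤ 1. Then |u − 6| < 1 gives |u| < 7, and by the triangle inequality |u^2 + 3u + 16| ≤ 7^2 + 3·7 + 16 = 86.
Hence |(u^3 - 3u^2 - 2u - 2) − 94| ≤ 86|u − 6| < ε provided |u − 6| < ε/86.
Take δ = min(1, ε/86). Then 0 < |u − 6| < δ gives both |u − 6| < 1 and |u − 6| < ε/86, so |(u^3 - 3u^2 - 2u - 2) − 94| < ε.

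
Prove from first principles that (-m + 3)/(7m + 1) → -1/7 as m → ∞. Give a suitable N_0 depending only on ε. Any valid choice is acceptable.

N_0 = (22/49)/ε

Suppose ε > 0. For m ≥ 1, |(-m + 3)/(7m + 1) + 1/7| = |22|/(7(7m + 1)) = 22/(7(7m + 1)).
Since 7m + 1 ≥ 7m for m ≥ 1, this is ≤ 22/(7·7m) = (22/49)/m.
So |(-m + 3)/(7m + 1) + 1/7| < ε whenever m > (22/49)/ε.
Take N_0 = (22/49)/ε. If m > N_0 then |(-m + 3)/(7m + 1) + 1/7| ≤ (22/49)/m < ε.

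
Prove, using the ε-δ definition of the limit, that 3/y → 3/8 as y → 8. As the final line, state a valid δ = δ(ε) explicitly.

Let ε > 0 be given. We seek δ > 0 such that 0 < |y − 8| < δ implies |3/y − (3/8)| < ε.
|3/y − (3/8)| = 3·|8 − y|/(8·|y|) = 3|y − 8|/(8|y|).
Require δ ≤ 4 so that |y| > 8 − 4 = 4, hence 8|y| > 32.
Then |3/y − (3/8)| < 3|y − 8|/32, which is < ε when |y − 8| < (32/3)ε.
Take δ = min(4, (32/3)ε). Then 0 < |y − 8| < δ gives both |y − 8| < 4 and |y − 8| < (32/3)ε, so |3/y − (3/8)| < ε.

δ = min(4, (32/3)ε)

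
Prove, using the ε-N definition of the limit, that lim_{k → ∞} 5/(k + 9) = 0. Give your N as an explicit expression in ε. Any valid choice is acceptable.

Fix ε > 0. For k ≥ 1, |5/(k + 9) − 0| = 5/(k + 9) ≤ 5/k.
We need 5/k < ε, i.e. k > 5/ε.
Take N = 5/ε. If k > N then |5/(k + 9)| ≤ 5/k < ε.

N = 5/ε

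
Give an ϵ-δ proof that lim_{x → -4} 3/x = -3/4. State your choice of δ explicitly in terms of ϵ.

δ = min(2, (8/3)ϵ)

Suppose ϵ > 0. We seek δ > 0 such that 0 < |x + 4| < δ implies |3/x + 3/4| < ϵ.
|3/x + 3/4| = 3·|-4 − x|/(4·|x|) = 3|x + 4|/(4|x|).
Require δ ≤ 2 so that |x| > 4 − 2 = 2, hence 4|x| > 8.
Then |3/x + 3/4| < 3|x + 4|/8, which is < ϵ when |x + 4| < (8/3)ϵ.
Take δ = min(2, (8/3)ϵ). Then 0 < |x + 4| < δ gives both |x + 4| < 2 and |x + 4| < (8/3)ϵ, so |3/x + 3/4| < ϵ.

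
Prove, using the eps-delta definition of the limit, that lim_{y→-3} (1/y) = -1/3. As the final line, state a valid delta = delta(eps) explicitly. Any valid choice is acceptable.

delta = min(3/2, (9/2)eps)

Let eps > 0. We seek delta > 0 such that 0 < |y + 3| < delta implies |1/y + 1/3| < eps.
|1/y + 1/3| = |-3 − y|/(3·|y|) = |y + 3|/(3|y|).
Restrict delta ≤ 3/2. Then |y + 3| < 3/2 gives |y| > 3/2, so 3|y| > 9/2.
Then |1/y + 1/3| < |y + 3|/(9/2), which is < eps when |y + 3| < (9/2)eps.
Take delta = min(3/2, (9/2)eps). Then 0 < |y + 3| < delta gives both |y + 3| < 3/2 and |y + 3| < (9/2)eps, so |1/y + 1/3| < eps.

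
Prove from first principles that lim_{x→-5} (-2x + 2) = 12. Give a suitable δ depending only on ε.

Fix ε > 0. We need δ > 0 so that 0 < |x + 5| < δ implies |(-2x + 2) − 12| < ε.
|(-2x + 2) − 12| = |-2x - 10| = 2|x + 5|.
So 2|x + 5| < ε exactly when |x + 5| < ε/2.
Take δ = ε/2. If 0 < |x + 5| < δ then |(-2x + 2) − 12| = 2|x + 5| < 2·(ε/2) = ε.

δ = ε/2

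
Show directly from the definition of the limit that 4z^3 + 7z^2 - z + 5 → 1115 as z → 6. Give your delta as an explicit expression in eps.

Suppose eps > 0. We want delta > 0 such that 0 < |z − 6| < delta implies |(4z^3 + 7z^2 - z + 5) − 1115| < eps.
(4z^3 + 7z^2 - z + 5) − 1115 = 4z^3 + 7z^2 - z - 1110 = (z − 6)(4z^2 + 31z + 185).
So |(4z^3 + 7z^2 - z + 5) − 1115| = |z − 6|·|4z^2 + 31z + 185|.
Assume first that |z − 6| < 2, so |z| < 8. Then |4z^2 + 31z + 185| ≤ 4·8^2 + 31·8 + 185 = 689.
Hence |(4z^3 + 7z^2 - z + 5) − 1115| ≤ 689|z − 6| < eps provided |z − 6| < eps/689.
Choosing delta = min(2, eps/689) ensures both conditions, hence |(4z^3 + 7z^2 - z + 5) − 1115| < eps.

delta = min(2, eps/689)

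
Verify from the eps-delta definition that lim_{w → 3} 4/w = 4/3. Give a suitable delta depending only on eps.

Let eps > 0 be given. We seek delta > 0 such that 0 < |w − 3| < delta implies |4/w − (4/3)| < eps.
|4/w − (4/3)| = 4·|3 − w|/(3·|w|) = 4|w − 3|/(3|w|).
Require delta ≤ 3/2 so that |w| > 3 − 3/2 = 3/2, hence 3|w| > 9/2.
Then |4/w − (4/3)| < 4|w − 3|/(9/2), which is < eps when |w − 3| < (9/8)eps.
Take delta = min(3/2, (9/8)eps). Then 0 < |w − 3| < delta gives both |w − 3| < 3/2 and |w − 3| < (9/8)eps, so |4/w − (4/3)| < eps.

delta = min(3/2, (9/8)eps)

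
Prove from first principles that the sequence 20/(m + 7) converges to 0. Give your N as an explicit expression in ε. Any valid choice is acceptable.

N = 20/ε

Let ε > 0. For m ≥ 1, |20/(m + 7) − 0| = 20/(m + 7) ≤ 20/m.
We need 20/m < ε, i.e. m > 20/ε.
Take N = 20/ε. If m > N then |20/(m + 7)| ≤ 20/m < ε.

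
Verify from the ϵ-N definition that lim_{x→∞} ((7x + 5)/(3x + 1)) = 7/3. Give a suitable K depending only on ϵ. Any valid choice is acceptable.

K = (8/9)/ϵ

Fix ϵ > 0. We seek K > 0 such that x > K implies |(7x + 5)/(3x + 1) − (7/3)| < ϵ.
(7x + 5)/(3x + 1) − (7/3) = (3(7x + 5) − 7(3x + 1)) / (3(3x + 1)) = 8/(3(3x + 1)).
For x > 0 we have 3x + 1 > 3x, so |(7x + 5)/(3x + 1) − (7/3)| = 8/(3(3x + 1)) < 8/(3·3x) = (8/9)/x.
Thus |(7x + 5)/(3x + 1) − (7/3)| < ϵ whenever x > (8/9)/ϵ.
Take K = (8/9)/ϵ. If x > K then |(7x + 5)/(3x + 1) − (7/3)| < (8/9)/x < ϵ.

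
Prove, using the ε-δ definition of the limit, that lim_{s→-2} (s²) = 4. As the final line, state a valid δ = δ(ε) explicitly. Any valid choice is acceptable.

Let ε > 0 be given. We seek δ > 0 with 0 < |s + 2| < δ ⇒ |s² − 4| < ε.
Factor: s² − 4 = (s + 2)(s - 2), so |s² − 4| = |s + 2|·|s - 2|.
Impose δ ≤ 1 so that |s| < 3; then |s - 2| ≤ 5.
Hence |s² − 4| ≤ 5|s + 2|, which is < ε once |s + 2| < ε/5.
Take δ = min(1, ε/5). If 0 < |s + 2| < δ then both bounds hold and |s² − 4| ≤ 5|s + 2| < 5·(ε/5) = ε.

δ = min(1, ε/5)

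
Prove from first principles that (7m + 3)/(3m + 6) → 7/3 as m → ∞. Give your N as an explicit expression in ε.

N = (11/3)/ε

Let ε > 0 be given. For m ≥ 1, |(7m + 3)/(3m + 6) − (7/3)| = |-33|/(3(3m + 6)) = 33/(3(3m + 6)).
Since 3m + 6 ≥ 3m for m ≥ 1, this is ≤ 33/(3·3m) = (11/3)/m.
So |(7m + 3)/(3m + 6) − (7/3)| < ε whenever m > (11/3)/ε.
Take N = (11/3)/ε. If m > N then |(7m + 3)/(3m + 6) − (7/3)| ≤ (11/3)/m < ε.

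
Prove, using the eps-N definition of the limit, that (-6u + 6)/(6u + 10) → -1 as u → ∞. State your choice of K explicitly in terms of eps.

K = (8/3)/eps

Fix eps > 0. We seek K > 0 such that u > K implies |(-6u + 6)/(6u + 10) + 1| < eps.
(-6u + 6)/(6u + 10) + 1 = (6(-6u + 6) − (-6)(6u + 10)) / (6(6u + 10)) = 96/(6(6u + 10)).
For u > 0 we have 6u + 10 > 6u, so |(-6u + 6)/(6u + 10) + 1| = 96/(6(6u + 10)) < 96/(6·6u) = (8/3)/u.
Thus |(-6u + 6)/(6u + 10) + 1| < eps whenever u > (8/3)/eps.
Take K = (8/3)/eps. If u > K then |(-6u + 6)/(6u + 10) + 1| < (8/3)/u < eps.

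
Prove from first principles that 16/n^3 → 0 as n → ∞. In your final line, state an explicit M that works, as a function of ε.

Let ε > 0 be given. For n ≥ 1, |16/n^3 − 0| = 16/n^3.
16/n^3 < ε ⇔ n^3 > 16/ε ⇔ n > (16/ε)^{1/3}.
Take M = (16/ε)^{1/3}. Then n > M implies 16/n^3 < ε.

M = (16/ε)^{1/3}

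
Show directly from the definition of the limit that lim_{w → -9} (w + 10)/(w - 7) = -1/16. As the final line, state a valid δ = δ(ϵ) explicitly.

δ = min(8, (128/17)ϵ)

Suppose ϵ > 0. We want δ > 0 with 0 < |w + 9| < δ ⇒ |(w + 10)/(w - 7) + 1/16| < ϵ.
Combining over a common denominator, (w + 10)/(w - 7) + 1/16 = [(w + 10)·(-16) − 1·(w - 7)] / [(-16)·(w - 7)] = -17(w + 9) / ((-16)(w - 7)).
So |(w + 10)/(w - 7) + 1/16| = 17|w + 9| / (16·|w − 7|).
Require δ ≤ 8, so |w − 7| ≥ |-16| − |w + 9| > 16 − 8 = 8.
Hence |(w + 10)/(w - 7) + 1/16| < 17|w + 9|/(16·8) = (17/128)|w + 9|, which is < ϵ once |w + 9| < (128/17)ϵ.
Take δ = min(8, (128/17)ϵ). Then 0 < |w + 9| < δ forces both bounds, so |(w + 10)/(w - 7) + 1/16| < ϵ.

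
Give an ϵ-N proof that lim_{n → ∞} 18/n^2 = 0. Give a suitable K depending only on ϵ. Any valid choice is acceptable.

K = (18/ϵ)^{1/2}

Let ϵ > 0 be given. For n ≥ 1, |18/n^2 − 0| = 18/n^2.
18/n^2 < ϵ ⇔ n^2 > 18/ϵ ⇔ n > (18/ϵ)^{1/2}.
Take K = (18/ϵ)^{1/2}. Then n > K implies 18/n^2 < ϵ.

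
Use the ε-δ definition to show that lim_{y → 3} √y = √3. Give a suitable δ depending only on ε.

Let ε > 0 be given. We want δ > 0 such that 0 < |y − 3| < δ implies |√y − √3| < ε.
Multiplying by the conjugate, |√y − √3| = |y − 3|/(√y + √3).
Restrict δ ≤ 3 so that |y − 3| < 3 forces y > 0, and then √y + √3 > √3.
Hence |√y − √3| < |y − 3|/√3, which is < ε once |y − 3| < √3·ε.
Take δ = min(3, √3·ε). If 0 < |y − 3| < δ then y > 0 and |√y − √3| < |y − 3|/√3 < ε.

δ = min(3, √3·ε)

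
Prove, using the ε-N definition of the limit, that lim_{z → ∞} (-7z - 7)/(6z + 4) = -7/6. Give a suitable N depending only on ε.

Let ε > 0 be given. We seek N > 0 such that z > N implies |(-7z - 7)/(6z + 4) + 7/6| < ε.
(-7z - 7)/(6z + 4) + 7/6 = (6(-7z - 7) − (-7)(6z + 4)) / (6(6z + 4)) = -14/(6(6z + 4)).
For z > 0 we have 6z + 4 > 6z, so |(-7z - 7)/(6z + 4) + 7/6| = 14/(6(6z + 4)) < 14/(6·6z) = (7/18)/z.
Thus |(-7z - 7)/(6z + 4) + 7/6| < ε whenever z > (7/18)/ε.
Take N = (7/18)/ε. If z > N then |(-7z - 7)/(6z + 4) + 7/6| < (7/18)/z < ε.

N = (7/18)/ε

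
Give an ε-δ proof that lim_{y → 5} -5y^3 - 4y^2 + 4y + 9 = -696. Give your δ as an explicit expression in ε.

Suppose ε > 0. We want δ > 0 such that 0 < |y − 5| < δ implies |(-5y^3 - 4y^2 + 4y + 9) + 696| < ε.
(-5y^3 - 4y^2 + 4y + 9) + 696 = -5y^3 - 4y^2 + 4y + 705 = (y − 5)(-5y^2 - 29y - 141).
So |(-5y^3 - 4y^2 + 4y + 9) + 696| = |y − 5|·|-5y^2 - 29y - 141|.
Assume first that |y − 5| < 1, so |y| < 6. Then |-5y^2 - 29y - 141| ≤ 5·6^2 + 29·6 + 141 = 495.
Hence |(-5y^3 - 4y^2 + 4y + 9) + 696| ≤ 495|y − 5| < ε provided |y − 5| < ε/495.
Choosing δ = min(1, ε/495) ensures both conditions, hence |(-5y^3 - 4y^2 + 4y + 9) + 696| < ε.

δ = min(1, ε/495)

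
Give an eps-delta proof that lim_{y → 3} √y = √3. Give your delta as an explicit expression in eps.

Let eps > 0 be given. We want delta > 0 such that 0 < |y − 3| < delta implies |√y − √3| < eps.
Rationalise: √y − √3 = (y − 3)/(√y + √3), so |√y − √3| = |y − 3|/(√y + √3).
Restrict delta ≤ 3 so that |y − 3| < 3 forces y > 0, and then √y + √3 > √3.
Hence |√y − √3| < |y − 3|/√3, which is < eps once |y − 3| < √3·eps.
Take delta = min(3, √3·eps). If 0 < |y − 3| < delta then y > 0 and |√y − √3| < |y − 3|/√3 < eps.

delta = min(3, √3·eps)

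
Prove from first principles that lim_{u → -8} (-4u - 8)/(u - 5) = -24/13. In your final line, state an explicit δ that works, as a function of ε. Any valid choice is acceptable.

δ = min(13/2, (169/56)ε)

Let ε > 0 be given. We want δ > 0 with 0 < |u + 8| < δ ⇒ |(-4u - 8)/(u - 5) + 24/13| < ε.
Combining over a common denominator, (-4u - 8)/(u - 5) + 24/13 = [(-4u - 8)·(-13) − 24·(u - 5)] / [(-13)·(u - 5)] = 28(u + 8) / ((-13)(u - 5)).
So |(-4u - 8)/(u - 5) + 24/13| = 28|u + 8| / (13·|u − 5|).
Require δ ≤ 13/2, so |u − 5| ≥ |-13| − |u + 8| > 13 − 13/2 = 13/2.
Hence |(-4u - 8)/(u - 5) + 24/13| < 28|u + 8|/(13·(13/2)) = (56/169)|u + 8|, which is < ε once |u + 8| < (169/56)ε.
Take δ = min(13/2, (169/56)ε). Then 0 < |u + 8| < δ forces both bounds, so |(-4u - 8)/(u - 5) + 24/13| < ε.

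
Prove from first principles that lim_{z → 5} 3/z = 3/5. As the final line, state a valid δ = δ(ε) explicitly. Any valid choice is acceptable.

δ = min(5/2, (25/6)ε)

Suppose ε > 0. We seek δ > 0 such that 0 < |z − 5| < δ implies |3/z − (3/5)| < ε.
|3/z − (3/5)| = 3·|5 − z|/(5·|z|) = 3|z − 5|/(5|z|).
Restrict δ ≤ 5/2. Then |z − 5| < 5/2 gives |z| > 5/2, so 5|z| > 25/2.
Then |3/z − (3/5)| < 3|z − 5|/(25/2), which is < ε when |z − 5| < (25/6)ε.
Take δ = min(5/2, (25/6)ε). Then 0 < |z − 5| < δ gives both |z − 5| < 5/2 and |z − 5| < (25/6)ε, so |3/z − (3/5)| < ε.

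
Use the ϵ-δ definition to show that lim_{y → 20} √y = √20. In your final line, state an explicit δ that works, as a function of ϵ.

Fix ϵ > 0. We want δ > 0 such that 0 < |y − 20| < δ implies |√y − √20| < ϵ.
Rationalise: √y − √20 = (y − 20)/(√y + √20), so |√y − √20| = |y − 20|/(√y + √20).
Restrict δ ≤ 20 so that |y − 20| < 20 forces y > 0, and then √y + √20 > √20.
Hence |√y − √20| < |y − 20|/√20, which is < ϵ once |y − 20| < √20·ϵ.
Take δ = min(20, √20·ϵ). If 0 < |y − 20| < δ then y > 0 and |√y − √20| < |y − 20|/√20 < ϵ.

δ = min(20, √20·ϵ)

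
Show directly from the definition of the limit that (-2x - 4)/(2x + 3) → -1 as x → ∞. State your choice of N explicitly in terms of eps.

Let eps > 0. We seek N > 0 such that x > N implies |(-2x - 4)/(2x + 3) + 1| < eps.
(-2x - 4)/(2x + 3) + 1 = (2(-2x - 4) − (-2)(2x + 3)) / (2(2x + 3)) = -2/(2(2x + 3)).
For x > 0 we have 2x + 3 > 2x, so |(-2x - 4)/(2x + 3) + 1| = 2/(2(2x + 3)) < 2/(2·2x) = (1/2)/x.
Thus |(-2x - 4)/(2x + 3) + 1| < eps whenever x > (1/2)/eps.
Take N = (1/2)/eps. If x > N then |(-2x - 4)/(2x + 3) + 1| < (1/2)/x < eps.

N = (1/2)/eps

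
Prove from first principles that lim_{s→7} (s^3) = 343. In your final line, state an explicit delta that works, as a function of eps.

delta = min(1, eps/169)

Let eps > 0. We seek delta > 0 with 0 < |s − 7| < delta ⇒ |s^3 − 343| < eps.
Factor: s^3 − 343 = (s − 7)(s^2 + 7s + 49), so |s^3 − 343| = |s − 7|·|s^2 + 7s + 49|.
Impose delta ≤ 1 so that |s| < 8; then |s^2 + 7s + 49| ≤ 169.
Hence |s^3 − 343| ≤ 169|s − 7|, which is < eps once |s − 7| < eps/169.
Take delta = min(1, eps/169). If 0 < |s − 7| < delta then both bounds hold and |s^3 − 343| ≤ 169|s − 7| < 169·(eps/169) = eps.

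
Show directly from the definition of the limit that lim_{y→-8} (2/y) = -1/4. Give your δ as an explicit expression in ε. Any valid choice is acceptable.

Fix ε > 0. We seek δ > 0 such that 0 < |y + 8| < δ implies |2/y + 1/4| < ε.
|2/y + 1/4| = 2·|-8 − y|/(8·|y|) = 2|y + 8|/(8|y|).
Restrict δ ≤ 4. Then |y + 8| < 4 gives |y| > 4, so 8|y| > 32.
Then |2/y + 1/4| < 2|y + 8|/32, which is < ε when |y + 8| < 16ε.
Take δ = min(4, 16ε). Then 0 < |y + 8| < δ gives both |y + 8| < 4 and |y + 8| < 16ε, so |2/y + 1/4| < ε.

δ = min(4, 16ε)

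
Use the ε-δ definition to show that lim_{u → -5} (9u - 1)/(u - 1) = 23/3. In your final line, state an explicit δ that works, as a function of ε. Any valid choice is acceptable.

Let ε > 0 be given. We want δ > 0 with 0 < |u + 5| < δ ⇒ |(9u - 1)/(u - 1) − (23/3)| < ε.
Combining over a common denominator, (9u - 1)/(u - 1) − (23/3) = [(9u - 1)·(-6) − (-46)·(u - 1)] / [(-6)·(u - 1)] = -8(u + 5) / ((-6)(u - 1)).
So |(9u - 1)/(u - 1) − (23/3)| = 8|u + 5| / (6·|u − 1|).
Restrict δ ≤ 3. Then |u + 5| < 3 gives |u − 1| = |(u + 5) + (-6)| ≥ 6 − 3 = 3.
Hence |(9u - 1)/(u - 1) − (23/3)| < 8|u + 5|/(6·3) = (4/9)|u + 5|, which is < ε once |u + 5| < (9/4)ε.
Take δ = min(3, (9/4)ε). Then 0 < |u + 5| < δ forces both bounds, so |(9u - 1)/(u - 1) − (23/3)| < ε.

δ = min(3, (9/4)ε)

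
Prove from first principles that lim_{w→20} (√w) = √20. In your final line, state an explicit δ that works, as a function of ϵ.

Let ϵ > 0 be given. We want δ > 0 such that 0 < |w − 20| < δ implies |√w − √20| < ϵ.
Multiplying by the conjugate, |√w − √20| = |w − 20|/(√w + √20).
Restrict δ ≤ 20 so that |w − 20| < 20 forces w > 0, and then √w + √20 > √20.
Hence |√w − √20| < |w − 20|/√20, which is < ϵ once |w − 20| < √20·ϵ.
Take δ = min(20, √20·ϵ). If 0 < |w − 20| < δ then w > 0 and |√w − √20| < |w − 20|/√20 < ϵ.

δ = min(20, √20·ϵ)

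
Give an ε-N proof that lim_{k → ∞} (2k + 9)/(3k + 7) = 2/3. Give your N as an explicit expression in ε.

N = (13/9)/ε

Let ε > 0 be given. For k ≥ 1, |(2k + 9)/(3k + 7) − (2/3)| = |13|/(3(3k + 7)) = 13/(3(3k + 7)).
Since 3k + 7 ≥ 3k for k ≥ 1, this is ≤ 13/(3·3k) = (13/9)/k.
So |(2k + 9)/(3k + 7) − (2/3)| < ε whenever k > (13/9)/ε.
Take N = (13/9)/ε. If k > N then |(2k + 9)/(3k + 7) − (2/3)| ≤ (13/9)/k < ε.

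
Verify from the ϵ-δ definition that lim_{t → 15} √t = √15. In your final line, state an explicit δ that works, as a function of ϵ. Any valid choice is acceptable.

δ = min(15, √15·ϵ)

Suppose ϵ > 0. We want δ > 0 such that 0 < |t − 15| < δ implies |√t − √15| < ϵ.
Rationalise: √t − √15 = (t − 15)/(√t + √15), so |√t − √15| = |t − 15|/(√t + √15).
Restrict δ ≤ 15 so that |t − 15| < 15 forces t > 0, and then √t + √15 > √15.
Hence |√t − √15| < |t − 15|/√15, which is < ϵ once |t − 15| < √15·ϵ.
Take δ = min(15, √15·ϵ). If 0 < |t − 15| < δ then t > 0 and |√t − √15| < |t − 15|/√15 < ϵ.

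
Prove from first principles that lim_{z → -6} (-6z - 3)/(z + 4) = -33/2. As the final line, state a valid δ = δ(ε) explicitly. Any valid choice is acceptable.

Suppose ε > 0. We want δ > 0 with 0 < |z + 6| < δ ⇒ |(-6z - 3)/(z + 4) + 33/2| < ε.
Combining over a common denominator, (-6z - 3)/(z + 4) + 33/2 = [(-6z - 3)·(-2) − 33·(z + 4)] / [(-2)·(z + 4)] = -21(z + 6) / ((-2)(z + 4)).
So |(-6z - 3)/(z + 4) + 33/2| = 21|z + 6| / (2·|z + 4|).
Require δ ≤ 1, so |z + 4| ≥ |-2| − |z + 6| > 2 − 1 = 1.
Hence |(-6z - 3)/(z + 4) + 33/2| < 21|z + 6|/(2·1) = (21/2)|z + 6|, which is < ε once |z + 6| < (2/21)ε.
Take δ = min(1, (2/21)ε). Then 0 < |z + 6| < δ forces both bounds, so |(-6z - 3)/(z + 4) + 33/2| < ε.

δ = min(1, (2/21)ε)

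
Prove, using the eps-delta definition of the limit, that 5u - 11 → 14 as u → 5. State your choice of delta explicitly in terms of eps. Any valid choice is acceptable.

delta = eps/5

Let eps > 0. We need delta > 0 so that 0 < |u − 5| < delta implies |(5u - 11) − 14| < eps.
Since (5u - 11) − 14 = 5(u − 5), we have |(5u - 11) − 14| = 5|u − 5|.
So 5|u − 5| < eps exactly when |u − 5| < eps/5.
Take delta = eps/5. If 0 < |u − 5| < delta then |(5u - 11) − 14| = 5|u − 5| < 5·(eps/5) = eps.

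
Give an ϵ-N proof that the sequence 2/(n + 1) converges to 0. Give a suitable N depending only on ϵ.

N = 2/ϵ

Fix ϵ > 0. For n ≥ 1, |2/(n + 1) − 0| = 2/(n + 1) ≤ 2/n.
We need 2/n < ϵ, i.e. n > 2/ϵ.
Take N = 2/ϵ. If n > N then |2/(n + 1)| ≤ 2/n < ϵ.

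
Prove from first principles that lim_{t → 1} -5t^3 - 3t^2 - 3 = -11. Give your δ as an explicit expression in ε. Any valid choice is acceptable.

δ = min(2, ε/77)

Let ε > 0 be given. We want δ > 0 such that 0 < |t − 1| < δ implies |(-5t^3 - 3t^2 - 3) + 11| < ε.
(-5t^3 - 3t^2 - 3) + 11 = -5t^3 - 3t^2 + 8 = (t − 1)(-5t^2 - 8t - 8).
So |(-5t^3 - 3t^2 - 3) + 11| = |t − 1|·|-5t^2 - 8t - 8|.
Assume first that |t − 1| < 2, so |t| < 3. Then |-5t^2 - 8t - 8| ≤ 5·3^2 + 8·3 + 8 = 77.
Hence |(-5t^3 - 3t^2 - 3) + 11| ≤ 77|t − 1| < ε provided |t − 1| < ε/77.
Take δ = min(2, ε/77). Then 0 < |t − 1| < δ gives both |t − 1| < 2 and |t − 1| < ε/77, so |(-5t^3 - 3t^2 - 3) + 11| < ε.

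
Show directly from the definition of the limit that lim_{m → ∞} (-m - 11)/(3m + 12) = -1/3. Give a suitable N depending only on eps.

N = (7/3)/eps

Fix eps > 0. For m ≥ 1, |(-m - 11)/(3m + 12) + 1/3| = |-21|/(3(3m + 12)) = 21/(3(3m + 12)).
Since 3m + 12 ≥ 3m for m ≥ 1, this is ≤ 21/(3·3m) = (7/3)/m.
So |(-m - 11)/(3m + 12) + 1/3| < eps whenever m > (7/3)/eps.
Take N = (7/3)/eps. If m > N then |(-m - 11)/(3m + 12) + 1/3| ≤ (7/3)/m < eps.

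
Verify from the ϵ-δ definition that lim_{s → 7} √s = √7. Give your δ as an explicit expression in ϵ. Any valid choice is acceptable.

Let ϵ > 0. We want δ > 0 such that 0 < |s − 7| < δ implies |√s − √7| < ϵ.
Multiplying by the conjugate, |√s − √7| = |s − 7|/(√s + √7).
Restrict δ ≤ 7 so that |s − 7| < 7 forces s > 0, and then √s + √7 > √7.
Hence |√s − √7| < |s − 7|/√7, which is < ϵ once |s − 7| < √7·ϵ.
Take δ = min(7, √7·ϵ). If 0 < |s − 7| < δ then s > 0 and |√s − √7| < |s − 7|/√7 < ϵ.

δ = min(7, √7·ϵ)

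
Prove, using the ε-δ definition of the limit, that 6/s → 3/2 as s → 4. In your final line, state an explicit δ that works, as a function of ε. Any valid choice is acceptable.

Let ε > 0. We seek δ > 0 such that 0 < |s − 4| < δ implies |6/s − (3/2)| < ε.
|6/s − (3/2)| = 6·|4 − s|/(4·|s|) = 6|s − 4|/(4|s|).
Restrict δ ≤ 2. Then |s − 4| < 2 gives |s| > 2, so 4|s| > 8.
Then |6/s − (3/2)| < 6|s − 4|/8, which is < ε when |s − 4| < (4/3)ε.
Take δ = min(2, (4/3)ε). Then 0 < |s − 4| < δ gives both |s − 4| < 2 and |s − 4| < (4/3)ε, so |6/s − (3/2)| < ε.

δ = min(2, (4/3)ε)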